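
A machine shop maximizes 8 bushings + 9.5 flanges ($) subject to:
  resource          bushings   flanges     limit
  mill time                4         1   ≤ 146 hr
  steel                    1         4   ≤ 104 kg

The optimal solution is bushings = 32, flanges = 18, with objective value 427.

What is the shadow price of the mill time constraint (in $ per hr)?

1.5

Both mill time and steel are binding at x*.
From A_Bᵀ y = c: 4·y_mill time + 1·y_steel = 8; 1·y_mill time + 4·y_steel = 9.5.
Solving: y_mill time = 1.5, y_steel = 2.
Shadow price of mill time = 1.5.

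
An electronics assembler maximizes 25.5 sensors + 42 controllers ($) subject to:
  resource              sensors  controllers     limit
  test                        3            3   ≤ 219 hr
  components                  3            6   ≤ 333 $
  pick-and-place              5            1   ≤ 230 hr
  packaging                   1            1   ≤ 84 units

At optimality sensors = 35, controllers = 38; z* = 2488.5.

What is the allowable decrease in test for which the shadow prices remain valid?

Binding constraints: test, components. The basis is B = [[3,3],[3,6]] with det 9.
Per unit decrease in test, x* moves by d = (-0.6667, 0.3333).
The basis stays optimal until sensors reaches 0; allowable decrease = 52.5 hr.

52.5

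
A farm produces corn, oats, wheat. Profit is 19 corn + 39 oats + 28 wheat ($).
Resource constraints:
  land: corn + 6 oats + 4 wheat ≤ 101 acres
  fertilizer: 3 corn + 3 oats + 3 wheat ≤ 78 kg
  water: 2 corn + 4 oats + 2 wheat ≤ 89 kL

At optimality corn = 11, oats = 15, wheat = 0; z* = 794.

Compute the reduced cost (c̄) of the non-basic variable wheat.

-3

Binding: land and fertilizer. Non-binding: water (7 unused).
Since water is not tight, its dual is 0.
The binding rows give the dual system: 1·y_land + 3·y_fertilizer = 19 and 6·y_land + 3·y_fertilizer = 39.
Solving: y_land = 4, y_fertilizer = 5.
Reduced cost of wheat: c₃ − yᵀa₃ = 28 − (4·4 + 5·3) = 28 − 31 = -3.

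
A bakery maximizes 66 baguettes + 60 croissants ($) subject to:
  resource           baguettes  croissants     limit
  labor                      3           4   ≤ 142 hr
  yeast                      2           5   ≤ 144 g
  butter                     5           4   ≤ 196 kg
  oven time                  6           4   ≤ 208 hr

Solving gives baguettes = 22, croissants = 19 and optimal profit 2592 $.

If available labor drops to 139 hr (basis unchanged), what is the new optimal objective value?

Binding: labor and oven time. Non-binding: yeast (5 unused), butter (10 unused).
Slack constraints have shadow price 0 (complementary slackness).
Dual feasibility on the basic columns requires 3·y_labor + 6·y_oven time = 66, 4·y_labor + 4·y_oven time = 60.
→ y_labor = 8 and y_oven time = 7.
Δz = y_labor·Δb = 8 × (-3) = -24, so new z* = 2592 − 24 = 2568.

2568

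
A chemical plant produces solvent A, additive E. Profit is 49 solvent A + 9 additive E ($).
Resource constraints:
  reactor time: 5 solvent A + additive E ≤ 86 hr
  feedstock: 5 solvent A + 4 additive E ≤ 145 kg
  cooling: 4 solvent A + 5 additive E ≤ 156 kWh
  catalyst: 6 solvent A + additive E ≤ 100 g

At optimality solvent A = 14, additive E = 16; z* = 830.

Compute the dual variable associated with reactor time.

Binding: reactor time and catalyst. Non-binding: feedstock (11 unused), cooling (20 unused).
By complementary slackness, y = 0 for the non-binding constraints.
The binding rows give the dual system: 5·y_reactor time + 6·y_catalyst = 49 and 1·y_reactor time + 1·y_catalyst = 9.
Solving: y_reactor time = 5, y_catalyst = 4.
Shadow price of reactor time = 5.

5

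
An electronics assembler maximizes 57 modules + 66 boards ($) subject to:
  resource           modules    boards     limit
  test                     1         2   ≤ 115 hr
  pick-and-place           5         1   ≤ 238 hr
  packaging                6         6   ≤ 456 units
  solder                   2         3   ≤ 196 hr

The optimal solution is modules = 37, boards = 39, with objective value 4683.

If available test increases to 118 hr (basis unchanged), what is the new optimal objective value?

At the optimum: test uses 115 of 115 (binding); pick-and-place uses 224 of 238 (slack = 14); packaging uses 456 of 456 (binding); solder uses 191 of 196 (slack = 5).
By complementary slackness, y = 0 for the non-binding constraints.
Dual feasibility on the basic columns requires 1·y_test + 6·y_packaging = 57, 2·y_test + 6·y_packaging = 66.
This yields shadow prices y_test = 9, y_packaging = 8.
Δz = y_test·Δb = 9 × (3) = 27, so new z* = 4683 + 27 = 4710.

4710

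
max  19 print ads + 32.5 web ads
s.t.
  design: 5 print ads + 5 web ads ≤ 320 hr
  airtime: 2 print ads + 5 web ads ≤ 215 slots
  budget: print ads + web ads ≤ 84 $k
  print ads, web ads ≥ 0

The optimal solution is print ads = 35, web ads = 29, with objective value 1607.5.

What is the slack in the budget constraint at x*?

budget used = 1·35 + 1·29 = 64; slack = 84 − 64 = 20.

20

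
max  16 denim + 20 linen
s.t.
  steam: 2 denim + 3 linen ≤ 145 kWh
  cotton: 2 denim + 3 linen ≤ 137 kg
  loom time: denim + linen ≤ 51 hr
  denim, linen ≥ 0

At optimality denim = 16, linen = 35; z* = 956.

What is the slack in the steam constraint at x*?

steam used = 2·16 + 3·35 = 137; slack = 145 − 137 = 8.

8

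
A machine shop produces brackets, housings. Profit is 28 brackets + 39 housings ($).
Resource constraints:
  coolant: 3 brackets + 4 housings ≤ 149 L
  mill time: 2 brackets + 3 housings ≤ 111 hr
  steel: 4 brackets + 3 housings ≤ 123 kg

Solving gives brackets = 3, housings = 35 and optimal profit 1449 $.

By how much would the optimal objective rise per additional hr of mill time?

5

At the optimum: coolant uses 149 of 149 (binding); mill time uses 111 of 111 (binding); steel uses 117 of 123 (slack = 6).
Since steel is not tight, its dual is 0.
From A_Bᵀ y = c: 3·y_coolant + 2·y_mill time = 28; 4·y_coolant + 3·y_mill time = 39.
Solving: y_coolant = 6, y_mill time = 5.
Shadow price of mill time = 5.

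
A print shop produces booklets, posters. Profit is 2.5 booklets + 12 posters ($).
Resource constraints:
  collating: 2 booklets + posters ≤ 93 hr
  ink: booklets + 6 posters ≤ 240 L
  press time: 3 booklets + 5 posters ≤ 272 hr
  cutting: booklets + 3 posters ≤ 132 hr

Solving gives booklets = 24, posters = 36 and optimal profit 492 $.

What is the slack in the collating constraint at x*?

collating used = 2·24 + 1·36 = 84; slack = 93 − 84 = 9.

9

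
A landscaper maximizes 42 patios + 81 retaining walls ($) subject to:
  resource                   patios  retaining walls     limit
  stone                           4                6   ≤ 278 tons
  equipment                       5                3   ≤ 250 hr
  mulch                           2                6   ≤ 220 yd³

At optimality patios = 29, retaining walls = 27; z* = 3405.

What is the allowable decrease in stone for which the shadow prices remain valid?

58

Binding constraints: stone, mulch. The basis is B = [[4,6],[2,6]] with det 12.
Per unit decrease in stone, x* moves by d = (-0.5, 0.1667).
The basis stays optimal until patios reaches 0; allowable decrease = 58 tons.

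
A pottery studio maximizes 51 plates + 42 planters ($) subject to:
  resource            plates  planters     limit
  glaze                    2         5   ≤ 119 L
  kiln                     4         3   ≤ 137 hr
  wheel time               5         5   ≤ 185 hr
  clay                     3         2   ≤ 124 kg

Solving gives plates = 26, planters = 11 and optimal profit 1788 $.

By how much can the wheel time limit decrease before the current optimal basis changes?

Binding constraints: kiln, wheel time. The basis is B = [[4,3],[5,5]] with det 5.
Per unit decrease in wheel time, x* moves by d = (0.6, -0.8).
The basis stays optimal until planters reaches 0; allowable decrease = 13.75 hr.

13.75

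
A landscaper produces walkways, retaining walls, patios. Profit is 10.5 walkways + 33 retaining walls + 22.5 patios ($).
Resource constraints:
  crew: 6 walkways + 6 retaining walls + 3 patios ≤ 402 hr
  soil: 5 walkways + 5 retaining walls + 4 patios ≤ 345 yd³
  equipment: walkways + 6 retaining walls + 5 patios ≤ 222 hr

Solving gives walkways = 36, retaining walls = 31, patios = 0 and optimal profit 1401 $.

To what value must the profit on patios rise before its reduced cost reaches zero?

At the optimum: crew uses 402 of 402 (binding); soil uses 335 of 345 (slack = 10); equipment uses 222 of 222 (binding).
Slack constraints have shadow price 0 (complementary slackness).
From A_Bᵀ y = c: 6·y_crew + 1·y_equipment = 10.5; 6·y_crew + 6·y_equipment = 33.
This yields shadow prices y_crew = 1, y_equipment = 4.5.
patios enters the basis when its profit ≥ yᵀa₃ = 1·3 + 4.5·5 = 25.5.

25.5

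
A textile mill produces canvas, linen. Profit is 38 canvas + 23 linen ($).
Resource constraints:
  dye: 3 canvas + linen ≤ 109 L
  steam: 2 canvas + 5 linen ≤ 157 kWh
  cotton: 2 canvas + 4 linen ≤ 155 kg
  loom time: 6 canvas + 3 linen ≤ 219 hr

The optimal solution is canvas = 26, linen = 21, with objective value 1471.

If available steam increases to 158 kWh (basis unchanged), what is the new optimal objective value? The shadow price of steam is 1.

1472

Δb = 1, so new z* = 1471 + (1)·(1) = 1471 + 1 = 1472.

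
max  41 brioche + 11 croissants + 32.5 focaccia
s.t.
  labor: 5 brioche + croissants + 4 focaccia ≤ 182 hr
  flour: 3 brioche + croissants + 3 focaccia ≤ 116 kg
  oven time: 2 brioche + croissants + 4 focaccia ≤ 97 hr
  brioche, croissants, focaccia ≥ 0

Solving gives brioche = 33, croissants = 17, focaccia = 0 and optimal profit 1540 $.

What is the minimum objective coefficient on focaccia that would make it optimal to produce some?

At the optimum: labor uses 182 of 182 (binding); flour uses 116 of 116 (binding); oven time uses 83 of 97 (slack = 14).
Since oven time is not tight, its dual is 0.
Dual feasibility on the basic columns requires 5·y_labor + 3·y_flour = 41, 1·y_labor + 1·y_flour = 11.
This yields shadow prices y_labor = 4, y_flour = 7.
focaccia enters the basis when its profit ≥ yᵀa₃ = 4·4 + 7·3 = 37.

37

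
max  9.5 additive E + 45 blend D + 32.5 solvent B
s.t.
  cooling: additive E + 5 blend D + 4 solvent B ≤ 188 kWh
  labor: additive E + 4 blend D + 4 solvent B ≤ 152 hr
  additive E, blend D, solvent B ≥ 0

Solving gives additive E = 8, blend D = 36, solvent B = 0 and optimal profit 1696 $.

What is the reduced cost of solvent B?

Check each constraint at x*: cooling 188/188 (tight); labor 152/152 (tight).
The binding rows give the dual system: 1·y_cooling + 1·y_labor = 9.5 and 5·y_cooling + 4·y_labor = 45.
→ y_cooling = 7 and y_labor = 2.5.
Reduced cost of solvent B: c₃ − yᵀa₃ = 32.5 − (7·4 + 2.5·4) = 32.5 − 38 = -5.5.

-5.5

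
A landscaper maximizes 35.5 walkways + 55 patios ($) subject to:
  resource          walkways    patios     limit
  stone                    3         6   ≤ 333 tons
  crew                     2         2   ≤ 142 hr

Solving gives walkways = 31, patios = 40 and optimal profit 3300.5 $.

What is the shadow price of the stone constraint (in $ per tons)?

6.5

Both stone and crew are binding at x*.
Dual feasibility on the basic columns requires 3·y_stone + 2·y_crew = 35.5, 6·y_stone + 2·y_crew = 55.
→ y_stone = 6.5 and y_crew = 8.
Shadow price of stone = 6.5.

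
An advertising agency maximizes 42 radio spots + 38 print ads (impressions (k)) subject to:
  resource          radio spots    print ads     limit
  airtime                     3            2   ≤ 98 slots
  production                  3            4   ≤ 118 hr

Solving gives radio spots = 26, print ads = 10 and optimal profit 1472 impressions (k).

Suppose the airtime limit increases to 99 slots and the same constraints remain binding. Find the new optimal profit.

1481

Check each constraint at x*: airtime 98/98 (tight); production 118/118 (tight).
The binding rows give the dual system: 3·y_airtime + 3·y_production = 42 and 2·y_airtime + 4·y_production = 38.
→ y_airtime = 9 and y_production = 5.
Δz = y_airtime·Δb = 9 × (1) = 9, so new z* = 1472 + 9 = 1481.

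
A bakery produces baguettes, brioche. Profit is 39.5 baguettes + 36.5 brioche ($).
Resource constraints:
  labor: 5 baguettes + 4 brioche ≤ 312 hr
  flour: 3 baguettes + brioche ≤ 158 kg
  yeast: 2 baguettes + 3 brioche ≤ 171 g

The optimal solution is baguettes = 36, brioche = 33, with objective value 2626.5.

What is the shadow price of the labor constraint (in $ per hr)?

6.5

At the optimum: labor uses 312 of 312 (binding); flour uses 141 of 158 (slack = 17); yeast uses 171 of 171 (binding).
By complementary slackness, y = 0 for the non-binding constraint.
The binding rows give the dual system: 5·y_labor + 2·y_yeast = 39.5 and 4·y_labor + 3·y_yeast = 36.5.
Solving: y_labor = 6.5, y_yeast = 3.5.
Shadow price of labor = 6.5.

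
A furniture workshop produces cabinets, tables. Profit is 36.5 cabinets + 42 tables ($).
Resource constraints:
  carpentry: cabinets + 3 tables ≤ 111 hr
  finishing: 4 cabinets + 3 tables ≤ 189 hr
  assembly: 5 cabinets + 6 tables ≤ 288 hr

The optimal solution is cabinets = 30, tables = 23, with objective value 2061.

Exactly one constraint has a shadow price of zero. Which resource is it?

carpentry: 99/111 (slack 12)
finishing: 189/189 (binding)
assembly: 288/288 (binding)
By complementary slackness, a constraint with positive slack has shadow price 0 → carpentry.

carpentry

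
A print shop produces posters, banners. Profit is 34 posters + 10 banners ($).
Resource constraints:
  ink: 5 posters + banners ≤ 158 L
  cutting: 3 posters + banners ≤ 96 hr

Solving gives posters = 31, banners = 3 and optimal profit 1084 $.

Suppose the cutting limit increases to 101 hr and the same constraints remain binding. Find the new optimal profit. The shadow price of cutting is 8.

Δb = 5, so new z* = 1084 + (8)·(5) = 1084 + 40 = 1124.

1124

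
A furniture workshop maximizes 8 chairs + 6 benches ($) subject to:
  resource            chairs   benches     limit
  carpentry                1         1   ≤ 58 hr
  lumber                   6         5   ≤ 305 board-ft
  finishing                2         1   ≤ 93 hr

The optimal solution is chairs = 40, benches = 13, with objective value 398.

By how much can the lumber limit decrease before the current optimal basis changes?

Binding constraints: lumber, finishing. The basis is B = [[6,5],[2,1]] with det -4.
Per unit decrease in lumber, x* moves by d = (0.25, -0.5).
The basis stays optimal until benches reaches 0; allowable decrease = 26 board-ft.

26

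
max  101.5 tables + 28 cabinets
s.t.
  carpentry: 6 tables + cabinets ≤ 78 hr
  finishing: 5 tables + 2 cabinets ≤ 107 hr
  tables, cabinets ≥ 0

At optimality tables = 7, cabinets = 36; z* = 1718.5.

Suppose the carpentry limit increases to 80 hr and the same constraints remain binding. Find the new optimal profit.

1736.5

Check each constraint at x*: carpentry 78/78 (tight); finishing 107/107 (tight).
The binding rows give the dual system: 6·y_carpentry + 5·y_finishing = 101.5 and 1·y_carpentry + 2·y_finishing = 28.
→ y_carpentry = 9 and y_finishing = 9.5.
Δz = y_carpentry·Δb = 9 × (2) = 18, so new z* = 1718.5 + 18 = 1736.5.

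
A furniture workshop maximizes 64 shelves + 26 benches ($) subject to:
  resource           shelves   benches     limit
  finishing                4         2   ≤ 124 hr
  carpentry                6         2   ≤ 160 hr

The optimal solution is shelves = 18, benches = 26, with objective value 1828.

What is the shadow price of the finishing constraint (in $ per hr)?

7

At the optimum: finishing uses 124 of 124 (binding); carpentry uses 160 of 160 (binding).
From A_Bᵀ y = c: 4·y_finishing + 6·y_carpentry = 64; 2·y_finishing + 2·y_carpentry = 26.
This yields shadow prices y_finishing = 7, y_carpentry = 6.
Shadow price of finishing = 7.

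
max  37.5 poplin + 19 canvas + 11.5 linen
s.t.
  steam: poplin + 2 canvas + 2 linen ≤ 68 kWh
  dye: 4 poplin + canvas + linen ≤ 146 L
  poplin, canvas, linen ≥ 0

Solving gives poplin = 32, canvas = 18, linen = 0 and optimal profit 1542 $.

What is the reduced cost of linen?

Both steam and dye are binding at x*.
Dual feasibility on the basic columns requires 1·y_steam + 4·y_dye = 37.5, 2·y_steam + 1·y_dye = 19.
→ y_steam = 5.5 and y_dye = 8.
Reduced cost of linen: c₃ − yᵀa₃ = 11.5 − (5.5·2 + 8·1) = 11.5 − 19 = -7.5.

-7.5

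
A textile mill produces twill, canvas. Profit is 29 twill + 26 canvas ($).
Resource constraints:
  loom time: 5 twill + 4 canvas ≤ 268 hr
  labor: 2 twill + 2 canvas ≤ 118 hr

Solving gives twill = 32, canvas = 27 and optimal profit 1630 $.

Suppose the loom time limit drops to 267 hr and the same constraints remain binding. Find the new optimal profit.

Check each constraint at x*: loom time 268/268 (tight); labor 118/118 (tight).
Dual feasibility on the basic columns requires 5·y_loom time + 2·y_labor = 29, 4·y_loom time + 2·y_labor = 26.
This yields shadow prices y_loom time = 3, y_labor = 7.
Δz = y_loom time·Δb = 3 × (-1) = -3, so new z* = 1630 − 3 = 1627.

1627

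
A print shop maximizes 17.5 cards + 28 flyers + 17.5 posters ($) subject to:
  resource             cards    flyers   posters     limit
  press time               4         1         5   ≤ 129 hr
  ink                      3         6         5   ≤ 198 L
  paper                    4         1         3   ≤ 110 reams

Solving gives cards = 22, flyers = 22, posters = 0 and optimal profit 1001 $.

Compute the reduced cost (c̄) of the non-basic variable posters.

Check each constraint at x*: press time 110/129 (slack 19); ink 198/198 (tight); paper 110/110 (tight).
By complementary slackness, y = 0 for the non-binding constraint.
Dual feasibility on the basic columns requires 3·y_ink + 4·y_paper = 17.5, 6·y_ink + 1·y_paper = 28.
→ y_ink = 4.5 and y_paper = 1.
Reduced cost of posters: c₃ − yᵀa₃ = 17.5 − (4.5·5 + 1·3) = 17.5 − 25.5 = -8.

-8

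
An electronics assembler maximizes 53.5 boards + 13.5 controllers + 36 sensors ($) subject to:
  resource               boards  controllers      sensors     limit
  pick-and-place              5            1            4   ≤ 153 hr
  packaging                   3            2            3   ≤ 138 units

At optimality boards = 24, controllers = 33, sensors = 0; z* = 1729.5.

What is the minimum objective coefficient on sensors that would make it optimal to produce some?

44

Both pick-and-place and packaging are binding at x*.
From A_Bᵀ y = c: 5·y_pick-and-place + 3·y_packaging = 53.5; 1·y_pick-and-place + 2·y_packaging = 13.5.
Solving: y_pick-and-place = 9.5, y_packaging = 2.
sensors enters the basis when its profit ≥ yᵀa₃ = 9.5·4 + 2·3 = 44.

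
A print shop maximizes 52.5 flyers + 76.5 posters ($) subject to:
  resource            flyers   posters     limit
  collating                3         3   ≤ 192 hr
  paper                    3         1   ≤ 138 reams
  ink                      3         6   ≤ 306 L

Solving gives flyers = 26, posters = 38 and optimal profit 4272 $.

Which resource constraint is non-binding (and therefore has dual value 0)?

collating: 192/192 (binding)
paper: 116/138 (slack 22)
ink: 306/306 (binding)
By complementary slackness, a constraint with positive slack has shadow price 0 → paper.

paper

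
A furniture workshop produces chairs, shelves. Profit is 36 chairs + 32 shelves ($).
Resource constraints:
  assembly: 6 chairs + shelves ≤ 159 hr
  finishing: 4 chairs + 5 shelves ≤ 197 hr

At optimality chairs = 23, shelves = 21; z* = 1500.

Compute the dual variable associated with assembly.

2

Check each constraint at x*: assembly 159/159 (tight); finishing 197/197 (tight).
From A_Bᵀ y = c: 6·y_assembly + 4·y_finishing = 36; 1·y_assembly + 5·y_finishing = 32.
Solving: y_assembly = 2, y_finishing = 6.
Shadow price of assembly = 2.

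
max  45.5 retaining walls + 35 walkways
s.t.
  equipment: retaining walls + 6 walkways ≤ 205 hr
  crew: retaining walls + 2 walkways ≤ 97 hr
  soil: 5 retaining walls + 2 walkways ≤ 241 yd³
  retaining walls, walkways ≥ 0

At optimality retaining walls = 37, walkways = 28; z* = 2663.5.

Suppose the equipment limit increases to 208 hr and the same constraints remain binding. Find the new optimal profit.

Check each constraint at x*: equipment 205/205 (tight); crew 93/97 (slack 4); soil 241/241 (tight).
Since crew is not tight, its dual is 0.
The binding rows give the dual system: 1·y_equipment + 5·y_soil = 45.5 and 6·y_equipment + 2·y_soil = 35.
This yields shadow prices y_equipment = 3, y_soil = 8.5.
Δz = y_equipment·Δb = 3 × (3) = 9, so new z* = 2663.5 + 9 = 2672.5.

2672.5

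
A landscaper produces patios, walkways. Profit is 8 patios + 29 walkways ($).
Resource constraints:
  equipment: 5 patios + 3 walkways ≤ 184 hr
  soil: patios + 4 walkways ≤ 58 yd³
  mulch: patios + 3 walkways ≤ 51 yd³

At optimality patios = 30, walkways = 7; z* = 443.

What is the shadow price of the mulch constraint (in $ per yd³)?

Check each constraint at x*: equipment 171/184 (slack 13); soil 58/58 (tight); mulch 51/51 (tight).
Slack constraints have shadow price 0 (complementary slackness).
From A_Bᵀ y = c: 1·y_soil + 1·y_mulch = 8; 4·y_soil + 3·y_mulch = 29.
→ y_soil = 5 and y_mulch = 3.
Shadow price of mulch = 3.

3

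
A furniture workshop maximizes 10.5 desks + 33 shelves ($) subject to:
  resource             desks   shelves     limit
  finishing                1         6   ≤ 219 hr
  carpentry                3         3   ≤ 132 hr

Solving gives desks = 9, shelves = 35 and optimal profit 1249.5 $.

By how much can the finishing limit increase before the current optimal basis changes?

Binding constraints: finishing, carpentry. The basis is B = [[1,6],[3,3]] with det -15.
Per unit increase in finishing, x* moves by d = (-0.2, 0.2).
The basis stays optimal until desks reaches 0; allowable increase = 45 hr.

45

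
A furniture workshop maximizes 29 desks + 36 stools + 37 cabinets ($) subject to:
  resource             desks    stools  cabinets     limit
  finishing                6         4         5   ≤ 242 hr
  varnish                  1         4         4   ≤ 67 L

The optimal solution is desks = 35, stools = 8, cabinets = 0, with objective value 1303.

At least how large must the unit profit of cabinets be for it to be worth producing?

40

Both finishing and varnish are binding at x*.
The binding rows give the dual system: 6·y_finishing + 1·y_varnish = 29 and 4·y_finishing + 4·y_varnish = 36.
→ y_finishing = 4 and y_varnish = 5.
cabinets enters the basis when its profit ≥ yᵀa₃ = 4·5 + 5·4 = 40.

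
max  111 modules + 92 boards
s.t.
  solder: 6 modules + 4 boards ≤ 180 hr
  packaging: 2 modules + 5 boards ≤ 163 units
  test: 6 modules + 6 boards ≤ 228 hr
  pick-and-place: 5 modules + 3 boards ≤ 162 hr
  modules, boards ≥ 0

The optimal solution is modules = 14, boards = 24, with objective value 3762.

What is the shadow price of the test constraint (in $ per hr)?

Binding: solder and test. Non-binding: packaging (15 unused), pick-and-place (20 unused).
Slack constraints have shadow price 0 (complementary slackness).
The binding rows give the dual system: 6·y_solder + 6·y_test = 111 and 4·y_solder + 6·y_test = 92.
→ y_solder = 9.5 and y_test = 9.
Shadow price of test = 9.

9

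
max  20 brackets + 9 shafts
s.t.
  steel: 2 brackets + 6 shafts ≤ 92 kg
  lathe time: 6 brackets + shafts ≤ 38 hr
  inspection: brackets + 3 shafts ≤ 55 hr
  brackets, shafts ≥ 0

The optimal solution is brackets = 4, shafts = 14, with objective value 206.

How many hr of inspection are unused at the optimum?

9

inspection used = 1·4 + 3·14 = 46; slack = 55 − 46 = 9.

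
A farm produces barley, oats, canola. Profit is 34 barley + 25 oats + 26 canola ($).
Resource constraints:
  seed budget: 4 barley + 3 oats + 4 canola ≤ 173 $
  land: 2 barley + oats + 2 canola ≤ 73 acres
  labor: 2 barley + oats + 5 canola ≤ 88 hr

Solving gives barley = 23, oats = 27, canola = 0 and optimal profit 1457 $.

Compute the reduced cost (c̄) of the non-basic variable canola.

At the optimum: seed budget uses 173 of 173 (binding); land uses 73 of 73 (binding); labor uses 73 of 88 (slack = 15).
Slack constraints have shadow price 0 (complementary slackness).
The binding rows give the dual system: 4·y_seed budget + 2·y_land = 34 and 3·y_seed budget + 1·y_land = 25.
Solving: y_seed budget = 8, y_land = 1.
Reduced cost of canola: c₃ − yᵀa₃ = 26 − (8·4 + 1·2) = 26 − 34 = -8.

-8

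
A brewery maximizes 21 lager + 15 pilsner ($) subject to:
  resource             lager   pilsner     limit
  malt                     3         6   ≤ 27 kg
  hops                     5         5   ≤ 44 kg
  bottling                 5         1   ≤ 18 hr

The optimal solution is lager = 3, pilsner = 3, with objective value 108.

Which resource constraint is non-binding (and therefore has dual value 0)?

hops

malt: 27/27 (binding)
hops: 30/44 (slack 14)
bottling: 18/18 (binding)
By complementary slackness, a constraint with positive slack has shadow price 0 → hops.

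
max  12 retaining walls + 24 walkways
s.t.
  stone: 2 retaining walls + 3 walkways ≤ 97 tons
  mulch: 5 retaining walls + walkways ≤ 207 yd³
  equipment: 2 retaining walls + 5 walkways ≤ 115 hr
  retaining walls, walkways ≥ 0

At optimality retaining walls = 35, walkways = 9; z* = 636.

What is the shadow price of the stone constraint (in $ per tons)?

3

At the optimum: stone uses 97 of 97 (binding); mulch uses 184 of 207 (slack = 23); equipment uses 115 of 115 (binding).
Since mulch is not tight, its dual is 0.
From A_Bᵀ y = c: 2·y_stone + 2·y_equipment = 12; 3·y_stone + 5·y_equipment = 24.
This yields shadow prices y_stone = 3, y_equipment = 3.
Shadow price of stone = 3.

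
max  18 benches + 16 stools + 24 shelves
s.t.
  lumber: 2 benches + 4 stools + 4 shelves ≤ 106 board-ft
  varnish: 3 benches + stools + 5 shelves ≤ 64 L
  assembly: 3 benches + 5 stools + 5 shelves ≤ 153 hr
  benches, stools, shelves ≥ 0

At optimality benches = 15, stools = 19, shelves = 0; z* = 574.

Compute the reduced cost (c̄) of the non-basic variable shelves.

-8

Binding: lumber and varnish. Non-binding: assembly (13 unused).
Slack constraints have shadow price 0 (complementary slackness).
Dual feasibility on the basic columns requires 2·y_lumber + 3·y_varnish = 18, 4·y_lumber + 1·y_varnish = 16.
→ y_lumber = 3 and y_varnish = 4.
Reduced cost of shelves: c₃ − yᵀa₃ = 24 − (3·4 + 4·5) = 24 − 32 = -8.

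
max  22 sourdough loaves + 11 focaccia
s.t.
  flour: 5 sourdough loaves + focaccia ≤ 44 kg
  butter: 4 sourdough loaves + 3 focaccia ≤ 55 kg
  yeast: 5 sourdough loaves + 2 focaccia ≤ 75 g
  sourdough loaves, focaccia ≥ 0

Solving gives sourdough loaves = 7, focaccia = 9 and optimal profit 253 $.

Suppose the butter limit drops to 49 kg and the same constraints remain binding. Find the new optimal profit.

235

Binding: flour and butter. Non-binding: yeast (22 unused).
By complementary slackness, y = 0 for the non-binding constraint.
From A_Bᵀ y = c: 5·y_flour + 4·y_butter = 22; 1·y_flour + 3·y_butter = 11.
Solving: y_flour = 2, y_butter = 3.
Δz = y_butter·Δb = 3 × (-6) = -18, so new z* = 253 − 18 = 235.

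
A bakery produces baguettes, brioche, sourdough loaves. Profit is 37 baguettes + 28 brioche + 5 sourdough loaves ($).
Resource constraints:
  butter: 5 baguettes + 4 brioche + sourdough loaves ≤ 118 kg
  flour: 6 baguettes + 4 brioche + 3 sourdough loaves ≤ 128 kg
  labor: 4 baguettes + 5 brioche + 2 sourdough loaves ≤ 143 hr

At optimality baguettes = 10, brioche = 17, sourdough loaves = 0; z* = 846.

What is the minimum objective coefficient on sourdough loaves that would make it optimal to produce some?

Check each constraint at x*: butter 118/118 (tight); flour 128/128 (tight); labor 125/143 (slack 18).
By complementary slackness, y = 0 for the non-binding constraint.
Dual feasibility on the basic columns requires 5·y_butter + 6·y_flour = 37, 4·y_butter + 4·y_flour = 28.
Solving: y_butter = 5, y_flour = 2.
sourdough loaves enters the basis when its profit ≥ yᵀa₃ = 5·1 + 2·3 = 11.

11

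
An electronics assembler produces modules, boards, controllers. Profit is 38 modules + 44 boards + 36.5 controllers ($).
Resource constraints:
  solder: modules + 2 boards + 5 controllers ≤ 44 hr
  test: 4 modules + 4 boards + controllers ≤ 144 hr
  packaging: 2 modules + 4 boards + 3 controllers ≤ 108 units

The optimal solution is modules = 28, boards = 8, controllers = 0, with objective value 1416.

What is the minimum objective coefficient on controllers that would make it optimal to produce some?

At the optimum: solder uses 44 of 44 (binding); test uses 144 of 144 (binding); packaging uses 88 of 108 (slack = 20).
Slack constraints have shadow price 0 (complementary slackness).
Dual feasibility on the basic columns requires 1·y_solder + 4·y_test = 38, 2·y_solder + 4·y_test = 44.
This yields shadow prices y_solder = 6, y_test = 8.
controllers enters the basis when its profit ≥ yᵀa₃ = 6·5 + 8·1 = 38.

38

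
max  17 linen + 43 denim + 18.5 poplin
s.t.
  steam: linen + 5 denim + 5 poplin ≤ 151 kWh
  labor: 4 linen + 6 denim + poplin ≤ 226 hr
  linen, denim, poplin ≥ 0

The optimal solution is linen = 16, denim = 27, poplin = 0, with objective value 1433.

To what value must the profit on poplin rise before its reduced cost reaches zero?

28

At the optimum: steam uses 151 of 151 (binding); labor uses 226 of 226 (binding).
Dual feasibility on the basic columns requires 1·y_steam + 4·y_labor = 17, 5·y_steam + 6·y_labor = 43.
→ y_steam = 5 and y_labor = 3.
poplin enters the basis when its profit ≥ yᵀa₃ = 5·5 + 3·1 = 28.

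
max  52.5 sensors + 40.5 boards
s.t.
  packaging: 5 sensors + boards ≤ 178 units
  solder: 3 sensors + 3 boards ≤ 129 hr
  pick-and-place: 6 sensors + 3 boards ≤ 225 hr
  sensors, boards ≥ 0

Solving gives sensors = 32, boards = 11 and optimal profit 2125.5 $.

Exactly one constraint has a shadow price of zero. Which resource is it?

packaging

packaging: 171/178 (slack 7)
solder: 129/129 (binding)
pick-and-place: 225/225 (binding)
By complementary slackness, a constraint with positive slack has shadow price 0 → packaging.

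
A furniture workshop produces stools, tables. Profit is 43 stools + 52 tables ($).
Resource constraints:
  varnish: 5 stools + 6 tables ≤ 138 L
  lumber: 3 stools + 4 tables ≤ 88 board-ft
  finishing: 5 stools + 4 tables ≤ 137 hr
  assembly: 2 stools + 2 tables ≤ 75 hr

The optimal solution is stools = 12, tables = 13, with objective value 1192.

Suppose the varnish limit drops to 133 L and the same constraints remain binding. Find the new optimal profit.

1152

Check each constraint at x*: varnish 138/138 (tight); lumber 88/88 (tight); finishing 112/137 (slack 25); assembly 50/75 (slack 25).
Slack constraints have shadow price 0 (complementary slackness).
The binding rows give the dual system: 5·y_varnish + 3·y_lumber = 43 and 6·y_varnish + 4·y_lumber = 52.
Solving: y_varnish = 8, y_lumber = 1.
Δz = y_varnish·Δb = 8 × (-5) = -40, so new z* = 1192 − 40 = 1152.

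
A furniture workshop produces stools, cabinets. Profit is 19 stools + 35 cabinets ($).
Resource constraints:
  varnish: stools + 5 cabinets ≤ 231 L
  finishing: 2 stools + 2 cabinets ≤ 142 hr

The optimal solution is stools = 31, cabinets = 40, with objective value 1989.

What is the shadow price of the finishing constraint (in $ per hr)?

7.5

At the optimum: varnish uses 231 of 231 (binding); finishing uses 142 of 142 (binding).
Dual feasibility on the basic columns requires 1·y_varnish + 2·y_finishing = 19, 5·y_varnish + 2·y_finishing = 35.
This yields shadow prices y_varnish = 4, y_finishing = 7.5.
Shadow price of finishing = 7.5.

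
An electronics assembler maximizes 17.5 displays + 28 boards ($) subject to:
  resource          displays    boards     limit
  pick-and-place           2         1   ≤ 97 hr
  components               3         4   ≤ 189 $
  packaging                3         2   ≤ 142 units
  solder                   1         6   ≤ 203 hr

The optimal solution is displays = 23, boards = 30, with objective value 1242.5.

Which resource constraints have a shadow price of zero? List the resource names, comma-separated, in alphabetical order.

packaging, pick-and-place

pick-and-place: 76/97 (slack 21)
components: 189/189 (binding)
packaging: 129/142 (slack 13)
solder: 203/203 (binding)
By complementary slackness, a constraint with positive slack has shadow price 0 → packaging, pick-and-place.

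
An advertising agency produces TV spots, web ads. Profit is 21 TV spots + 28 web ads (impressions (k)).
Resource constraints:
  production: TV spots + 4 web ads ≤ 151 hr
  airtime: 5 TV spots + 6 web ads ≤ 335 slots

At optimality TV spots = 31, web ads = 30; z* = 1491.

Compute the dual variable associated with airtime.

At the optimum: production uses 151 of 151 (binding); airtime uses 335 of 335 (binding).
The binding rows give the dual system: 1·y_production + 5·y_airtime = 21 and 4·y_production + 6·y_airtime = 28.
This yields shadow prices y_production = 1, y_airtime = 4.
Shadow price of airtime = 4.

4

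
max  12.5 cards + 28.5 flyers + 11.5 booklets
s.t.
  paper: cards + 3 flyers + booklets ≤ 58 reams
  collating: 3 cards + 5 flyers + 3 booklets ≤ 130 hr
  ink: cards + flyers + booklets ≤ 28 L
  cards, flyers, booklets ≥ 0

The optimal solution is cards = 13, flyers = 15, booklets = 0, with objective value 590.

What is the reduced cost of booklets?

-1

At the optimum: paper uses 58 of 58 (binding); collating uses 114 of 130 (slack = 16); ink uses 28 of 28 (binding).
Slack constraints have shadow price 0 (complementary slackness).
Dual feasibility on the basic columns requires 1·y_paper + 1·y_ink = 12.5, 3·y_paper + 1·y_ink = 28.5.
Solving: y_paper = 8, y_ink = 4.5.
Reduced cost of booklets: c₃ − yᵀa₃ = 11.5 − (8·1 + 4.5·1) = 11.5 − 12.5 = -1.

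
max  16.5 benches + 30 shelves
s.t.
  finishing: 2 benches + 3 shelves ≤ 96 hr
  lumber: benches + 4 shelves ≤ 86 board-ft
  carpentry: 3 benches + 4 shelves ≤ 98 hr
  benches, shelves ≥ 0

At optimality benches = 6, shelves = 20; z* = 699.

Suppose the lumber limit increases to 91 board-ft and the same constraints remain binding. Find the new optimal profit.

714

Check each constraint at x*: finishing 72/96 (slack 24); lumber 86/86 (tight); carpentry 98/98 (tight).
Since finishing is not tight, its dual is 0.
Dual feasibility on the basic columns requires 1·y_lumber + 3·y_carpentry = 16.5, 4·y_lumber + 4·y_carpentry = 30.
This yields shadow prices y_lumber = 3, y_carpentry = 4.5.
Δz = y_lumber·Δb = 3 × (5) = 15, so new z* = 699 + 15 = 714.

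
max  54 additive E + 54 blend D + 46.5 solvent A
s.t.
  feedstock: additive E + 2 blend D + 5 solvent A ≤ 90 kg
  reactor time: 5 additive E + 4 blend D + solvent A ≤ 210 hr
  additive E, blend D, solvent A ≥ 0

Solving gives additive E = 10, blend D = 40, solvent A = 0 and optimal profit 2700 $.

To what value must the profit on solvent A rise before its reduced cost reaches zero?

54

At the optimum: feedstock uses 90 of 90 (binding); reactor time uses 210 of 210 (binding).
The binding rows give the dual system: 1·y_feedstock + 5·y_reactor time = 54 and 2·y_feedstock + 4·y_reactor time = 54.
Solving: y_feedstock = 9, y_reactor time = 9.
solvent A enters the basis when its profit ≥ yᵀa₃ = 9·5 + 9·1 = 54.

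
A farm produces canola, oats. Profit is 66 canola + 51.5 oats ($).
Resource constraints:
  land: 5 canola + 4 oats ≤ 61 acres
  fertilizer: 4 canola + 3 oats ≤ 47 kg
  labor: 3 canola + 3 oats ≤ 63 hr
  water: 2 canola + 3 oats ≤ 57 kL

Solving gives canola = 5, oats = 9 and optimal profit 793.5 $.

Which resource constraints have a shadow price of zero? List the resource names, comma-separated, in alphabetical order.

labor, water

land: 61/61 (binding)
fertilizer: 47/47 (binding)
labor: 42/63 (slack 21)
water: 37/57 (slack 20)
By complementary slackness, a constraint with positive slack has shadow price 0 → labor, water.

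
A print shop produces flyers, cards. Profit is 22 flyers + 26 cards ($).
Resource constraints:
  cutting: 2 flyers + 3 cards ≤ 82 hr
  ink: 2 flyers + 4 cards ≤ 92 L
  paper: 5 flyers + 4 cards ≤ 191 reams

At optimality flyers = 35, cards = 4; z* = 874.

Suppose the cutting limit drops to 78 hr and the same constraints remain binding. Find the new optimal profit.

850

At the optimum: cutting uses 82 of 82 (binding); ink uses 86 of 92 (slack = 6); paper uses 191 of 191 (binding).
By complementary slackness, y = 0 for the non-binding constraint.
The binding rows give the dual system: 2·y_cutting + 5·y_paper = 22 and 3·y_cutting + 4·y_paper = 26.
This yields shadow prices y_cutting = 6, y_paper = 2.
Δz = y_cutting·Δb = 6 × (-4) = -24, so new z* = 874 − 24 = 850.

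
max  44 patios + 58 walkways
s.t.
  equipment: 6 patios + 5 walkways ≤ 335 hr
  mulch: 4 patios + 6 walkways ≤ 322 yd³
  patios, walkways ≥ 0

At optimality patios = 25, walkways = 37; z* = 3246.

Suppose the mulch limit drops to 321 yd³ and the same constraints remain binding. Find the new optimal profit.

Check each constraint at x*: equipment 335/335 (tight); mulch 322/322 (tight).
From A_Bᵀ y = c: 6·y_equipment + 4·y_mulch = 44; 5·y_equipment + 6·y_mulch = 58.
This yields shadow prices y_equipment = 2, y_mulch = 8.
Δz = y_mulch·Δb = 8 × (-1) = -8, so new z* = 3246 − 8 = 3238.

3238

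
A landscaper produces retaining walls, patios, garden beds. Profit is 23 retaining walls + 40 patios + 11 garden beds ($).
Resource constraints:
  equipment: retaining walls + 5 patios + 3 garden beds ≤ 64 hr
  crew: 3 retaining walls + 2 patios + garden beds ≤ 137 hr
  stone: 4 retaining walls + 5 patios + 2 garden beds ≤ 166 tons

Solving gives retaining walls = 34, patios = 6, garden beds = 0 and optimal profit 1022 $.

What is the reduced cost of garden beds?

Binding: equipment and stone. Non-binding: crew (23 unused).
Slack constraints have shadow price 0 (complementary slackness).
From A_Bᵀ y = c: 1·y_equipment + 4·y_stone = 23; 5·y_equipment + 5·y_stone = 40.
This yields shadow prices y_equipment = 3, y_stone = 5.
Reduced cost of garden beds: c₃ − yᵀa₃ = 11 − (3·3 + 5·2) = 11 − 19 = -8.

-8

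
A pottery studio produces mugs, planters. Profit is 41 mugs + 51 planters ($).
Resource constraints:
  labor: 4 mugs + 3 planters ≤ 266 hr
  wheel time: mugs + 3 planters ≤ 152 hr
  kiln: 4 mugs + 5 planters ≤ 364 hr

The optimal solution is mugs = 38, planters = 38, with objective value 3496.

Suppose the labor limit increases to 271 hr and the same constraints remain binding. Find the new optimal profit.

3536

At the optimum: labor uses 266 of 266 (binding); wheel time uses 152 of 152 (binding); kiln uses 342 of 364 (slack = 22).
By complementary slackness, y = 0 for the non-binding constraint.
Dual feasibility on the basic columns requires 4·y_labor + 1·y_wheel time = 41, 3·y_labor + 3·y_wheel time = 51.
This yields shadow prices y_labor = 8, y_wheel time = 9.
Δz = y_labor·Δb = 8 × (5) = 40, so new z* = 3496 + 40 = 3536.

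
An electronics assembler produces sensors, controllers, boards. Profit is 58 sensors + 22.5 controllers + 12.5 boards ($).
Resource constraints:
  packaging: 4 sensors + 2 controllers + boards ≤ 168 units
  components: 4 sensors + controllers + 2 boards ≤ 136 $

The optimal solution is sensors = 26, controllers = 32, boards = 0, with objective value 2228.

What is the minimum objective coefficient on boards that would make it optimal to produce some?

21

Check each constraint at x*: packaging 168/168 (tight); components 136/136 (tight).
From A_Bᵀ y = c: 4·y_packaging + 4·y_components = 58; 2·y_packaging + 1·y_components = 22.5.
→ y_packaging = 8 and y_components = 6.5.
boards enters the basis when its profit ≥ yᵀa₃ = 8·1 + 6.5·2 = 21.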